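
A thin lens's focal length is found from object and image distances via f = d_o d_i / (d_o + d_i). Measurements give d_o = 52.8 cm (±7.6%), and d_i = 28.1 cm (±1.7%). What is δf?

∂f/∂d_o = (d_i/(d_o+d_i))² = 0.121;  ∂f/∂d_i = (d_o/(d_o+d_i))² = 0.426
δf = √((∂f/∂d_o · δd_o)² + (∂f/∂d_i · δd_i)²) = √(0.234 + 0.0414) = 0.525 cm

0.525 cm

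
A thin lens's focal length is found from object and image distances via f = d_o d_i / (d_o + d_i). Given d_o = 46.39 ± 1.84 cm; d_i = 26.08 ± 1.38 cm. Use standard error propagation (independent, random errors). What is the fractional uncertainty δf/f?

0.0368

∂f/∂d_o = (d_i/(d_o+d_i))² = 0.130;  ∂f/∂d_i = (d_o/(d_o+d_i))² = 0.410
δf = √((∂f/∂d_o · δd_o)² + (∂f/∂d_i · δd_i)²) = √(0.0568 + 0.320) = 0.614 cm
f = 16.69 cm, so δf/f = 0.614/16.69 = 0.0368.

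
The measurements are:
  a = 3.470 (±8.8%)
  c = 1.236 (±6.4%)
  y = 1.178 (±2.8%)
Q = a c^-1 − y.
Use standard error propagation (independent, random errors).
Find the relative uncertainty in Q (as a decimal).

Let p = a·c^-1 = 2.807. δp/p = √((1·δa/a)² + (-1·δc/c)²) = √(0.00774 + 0.00410) = 0.109, so δp = 0.305.
Q = p − y: δQ = √(δp² + δy²) = √(0.0933 + 0.00109) = 0.307
Q = 1.629, so δQ/Q = 0.307/1.629 = 0.189.

0.189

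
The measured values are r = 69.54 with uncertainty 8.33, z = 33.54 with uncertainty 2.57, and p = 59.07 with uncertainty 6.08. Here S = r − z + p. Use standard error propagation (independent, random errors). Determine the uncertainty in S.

Absolute uncertainties add in quadrature for a linear combination:
  (δr)² = 69.4;  (δz)² = 6.60;  (δp)² = 37.0
δS = √(113) = 10.6

10.6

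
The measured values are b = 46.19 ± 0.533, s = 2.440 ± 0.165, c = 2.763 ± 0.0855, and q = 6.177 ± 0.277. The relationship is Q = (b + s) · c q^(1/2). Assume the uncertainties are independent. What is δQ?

Let u = b + s = 48.63. δu = √(δb² + δs²) = √(0.284 + 0.0272) = 0.558, so δu/u = 0.0115.
Q is then a monomial in u, c, q:
δQ/Q = √((δu/u)² + (1·δc/c)² + (½·δq/q)²) = √(0.000132 + 0.000958 + 0.000503) = 0.0399
Q = 333.9, so δQ = 0.0399 × 333.9 = 13.3.

13.3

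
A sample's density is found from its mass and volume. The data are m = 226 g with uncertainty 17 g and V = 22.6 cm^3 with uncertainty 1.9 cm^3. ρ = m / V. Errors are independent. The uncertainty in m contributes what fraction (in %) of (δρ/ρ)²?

(δρ/ρ)² = (1·δm/m)² + (-1·δV/V)²
  m term: (1×0.0752)² = 0.00566
  V term: (-1×0.0841)² = 0.00707
Total = 0.0127. Share from m = 0.00566/0.0127 = 0.445.

44.5%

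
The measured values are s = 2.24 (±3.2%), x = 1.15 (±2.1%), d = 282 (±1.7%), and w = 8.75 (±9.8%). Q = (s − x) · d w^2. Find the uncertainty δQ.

Let u = s − x = 1.09. δu = √(δs² + δx²) = √(0.00514 + 0.000583) = 0.0756, so δu/u = 0.0694.
Q is then a monomial in u, d, w:
δQ/Q = √((δu/u)² + (1·δd/d)² + (2·δw/w)²) = √(0.00482 + 0.000289 + 0.0384) = 0.209
Q = 23500, so δQ = 0.209 × 23500 = 4910.

4910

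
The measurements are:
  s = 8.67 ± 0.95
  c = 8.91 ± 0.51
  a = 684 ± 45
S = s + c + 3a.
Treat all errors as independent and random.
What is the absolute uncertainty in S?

135

S is a linear combination, so absolute uncertainties add in quadrature:
  (δs)² = 0.902;  (δc)² = 0.260;  (3·δa)² = 18200
δS = √(18200) = 135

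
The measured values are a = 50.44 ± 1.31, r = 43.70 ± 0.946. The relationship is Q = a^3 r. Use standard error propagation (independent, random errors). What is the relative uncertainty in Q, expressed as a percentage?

For a monomial Q ∝ a^3, r, fractional errors add in quadrature:
  (3·δa/a)² = (3×0.0260)² = 0.00607;  (1·δr/r)² = (1×0.0216)² = 0.000469
δQ/Q = √(0.00654) = 0.0809

8.09%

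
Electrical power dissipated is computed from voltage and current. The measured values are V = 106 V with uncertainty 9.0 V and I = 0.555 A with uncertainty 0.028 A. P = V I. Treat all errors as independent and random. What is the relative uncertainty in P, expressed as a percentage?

9.88%

Relative error in a monomial: (δP/P)² = Σ (nᵢ · δxᵢ/xᵢ)².
  (1·δV/V)² = (1×0.0849)² = 0.00721;  (1·δI/I)² = (1×0.0505)² = 0.00255
δP/P = √(0.00975) = 0.0988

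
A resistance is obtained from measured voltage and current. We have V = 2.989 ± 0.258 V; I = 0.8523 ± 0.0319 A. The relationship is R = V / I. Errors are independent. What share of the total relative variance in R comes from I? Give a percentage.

15.8%

(δR/R)² = (1·δV/V)² + (-1·δI/I)²
  V term: (1×0.0863)² = 0.00745
  I term: (-1×0.0374)² = 0.00140
Total = 0.00885. Share from I = 0.00140/0.00885 = 0.158.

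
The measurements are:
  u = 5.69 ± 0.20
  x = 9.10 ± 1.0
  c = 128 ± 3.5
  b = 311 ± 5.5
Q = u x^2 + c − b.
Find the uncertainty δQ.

105

Let p = u·x^2 = 471. δp/p = √((1·δu/u)² + (2·δx/x)²) = √(0.00124 + 0.0483) = 0.223, so δp = 105.
Q = p + c − b: δQ = √(δp² + δc² + δb²) = √(11000 + 12.2 + 30.2) = 105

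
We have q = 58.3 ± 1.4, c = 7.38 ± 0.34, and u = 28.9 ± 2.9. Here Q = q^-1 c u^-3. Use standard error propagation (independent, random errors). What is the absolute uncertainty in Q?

Products/powers → add relative errors in quadrature, weighted by exponent:
  (-1·δq/q)² = (-1×0.0240)² = 0.000577;  (1·δc/c)² = (1×0.0461)² = 0.00212;  (-3·δu/u)² = (-3×0.100)² = 0.0906
δQ/Q = √(0.0933) = 0.305
Q = 5.24e-06, so δQ = 0.305 × 5.24e-06 = 1.6e-06.

1.6e-06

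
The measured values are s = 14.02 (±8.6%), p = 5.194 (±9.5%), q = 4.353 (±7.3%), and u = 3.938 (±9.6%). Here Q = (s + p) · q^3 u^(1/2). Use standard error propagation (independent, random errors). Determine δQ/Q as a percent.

23.4%

Let w = s + p = 19.21. δw = √(δs² + δp²) = √(1.45 + 0.243) = 1.30, so δw/w = 0.0678.
Q is then a monomial in w, q, u:
δQ/Q = √((δw/w)² + (3·δq/q)² + (½·δu/u)²) = √(0.00460 + 0.0480 + 0.00230) = 0.234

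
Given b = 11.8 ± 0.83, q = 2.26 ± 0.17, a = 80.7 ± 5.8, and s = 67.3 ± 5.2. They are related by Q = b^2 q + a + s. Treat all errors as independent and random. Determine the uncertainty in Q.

50.8

Let p = b^2·q = 315. δp/p = √((2·δb/b)² + (1·δq/q)²) = √(0.0198 + 0.00566) = 0.160, so δp = 50.2.
Q = p + a + s: δQ = √(δp² + δa² + δs²) = √(2520 + 33.6 + 27.0) = 50.8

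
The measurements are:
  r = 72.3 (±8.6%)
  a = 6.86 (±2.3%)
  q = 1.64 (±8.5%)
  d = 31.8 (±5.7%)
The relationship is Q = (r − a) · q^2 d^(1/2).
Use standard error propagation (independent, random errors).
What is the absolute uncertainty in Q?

Let u = r − a = 65.4. δu = √(δr² + δa²) = √(38.7 + 0.0249) = 6.22, so δu/u = 0.0950.
Q is then a monomial in u, q, d:
δQ/Q = √((δu/u)² + (2·δq/q)² + (½·δd/d)²) = √(0.00903 + 0.0289 + 0.000812) = 0.197
Q = 993, so δQ = 0.197 × 993 = 195.

195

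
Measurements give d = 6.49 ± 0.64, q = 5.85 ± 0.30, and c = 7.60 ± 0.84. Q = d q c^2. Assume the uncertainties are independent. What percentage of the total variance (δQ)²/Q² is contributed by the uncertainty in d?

(δQ/Q)² = (1·δd/d)² + (1·δq/q)² + (2·δc/c)²
  d term: (1×0.0986)² = 0.00972
  q term: (1×0.0513)² = 0.00263
  c term: (2×0.111)² = 0.0489
Total = 0.0612. Share from d = 0.00972/0.0612 = 0.159.

15.9%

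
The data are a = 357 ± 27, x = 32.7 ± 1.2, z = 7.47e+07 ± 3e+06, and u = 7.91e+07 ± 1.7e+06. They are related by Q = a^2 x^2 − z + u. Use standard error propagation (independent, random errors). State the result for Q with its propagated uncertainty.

Let p = a^2·x^2 = 1.36e+08. δp/p = √((2·δa/a)² + (2·δx/x)²) = √(0.0229 + 0.00539) = 0.168, so δp = 2.29e+07.
Q = p − z + u: δQ = √(δp² + δz² + δu²) = √(5.25e+14 + 9e+12 + 2.89e+12) = 2.32e+07
Q = 1.41e+08.

(1.41 ± 0.232) × 10^8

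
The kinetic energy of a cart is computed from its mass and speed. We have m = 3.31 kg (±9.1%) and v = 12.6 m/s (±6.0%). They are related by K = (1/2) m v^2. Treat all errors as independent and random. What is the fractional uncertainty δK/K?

For a monomial K ∝ m, v^2, fractional errors add in quadrature:
  (1·δm/m)² = (1×0.0910)² = 0.00828;  (2·δv/v)² = (2×0.0600)² = 0.0144
δK/K = √(0.0227) = 0.151

0.151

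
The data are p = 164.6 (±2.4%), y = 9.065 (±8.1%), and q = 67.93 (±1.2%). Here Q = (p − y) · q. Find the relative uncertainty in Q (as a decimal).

0.0285

Let u = p − y = 155.5. δu = √(δp² + δy²) = √(15.6 + 0.539) = 4.02, so δu/u = 0.0258.
Q is then a monomial in u, q:
δQ/Q = √((δu/u)² + (1·δq/q)²) = √(0.000667 + 0.000144) = 0.0285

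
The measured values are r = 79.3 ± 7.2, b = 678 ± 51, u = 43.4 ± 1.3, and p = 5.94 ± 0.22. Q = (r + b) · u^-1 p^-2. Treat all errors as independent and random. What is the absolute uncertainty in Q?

0.0519

Let w = r + b = 757. δw = √(δr² + δb²) = √(51.8 + 2600) = 51.5, so δw/w = 0.0680.
Q is then a monomial in w, u, p:
δQ/Q = √((δw/w)² + (-1·δu/u)² + (-2·δp/p)²) = √(0.00463 + 0.000897 + 0.00549) = 0.105
Q = 0.495, so δQ = 0.105 × 0.495 = 0.0519.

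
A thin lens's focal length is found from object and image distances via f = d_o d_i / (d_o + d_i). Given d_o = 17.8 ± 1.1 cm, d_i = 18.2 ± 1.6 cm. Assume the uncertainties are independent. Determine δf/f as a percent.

∂f/∂d_o = (d_i/(d_o+d_i))² = 0.256;  ∂f/∂d_i = (d_o/(d_o+d_i))² = 0.244
δf = √((∂f/∂d_o · δd_o)² + (∂f/∂d_i · δd_i)²) = √(0.0790 + 0.153) = 0.482 cm
f = 9.00 cm, so δf/f = 0.482/9.00 = 0.0535.

5.35%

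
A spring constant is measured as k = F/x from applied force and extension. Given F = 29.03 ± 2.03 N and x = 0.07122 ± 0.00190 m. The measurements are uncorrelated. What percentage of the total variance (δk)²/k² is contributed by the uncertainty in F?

(δk/k)² = (1·δF/F)² + (-1·δx/x)²
  F term: (1×0.0699)² = 0.00489
  x term: (-1×0.0267)² = 0.000712
Total = 0.00560. Share from F = 0.00489/0.00560 = 0.873.

87.3%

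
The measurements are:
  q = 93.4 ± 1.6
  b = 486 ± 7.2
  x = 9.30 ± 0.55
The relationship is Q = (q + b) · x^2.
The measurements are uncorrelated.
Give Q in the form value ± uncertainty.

50100 ± 5960

Let u = q + b = 579. δu = √(δq² + δb²) = √(2.56 + 51.8) = 7.38, so δu/u = 0.0127.
Q is then a monomial in u, x:
δQ/Q = √((δu/u)² + (2·δx/x)²) = √(0.000162 + 0.0140) = 0.119
Q = 50100, so δQ = 0.119 × 50100 = 5960.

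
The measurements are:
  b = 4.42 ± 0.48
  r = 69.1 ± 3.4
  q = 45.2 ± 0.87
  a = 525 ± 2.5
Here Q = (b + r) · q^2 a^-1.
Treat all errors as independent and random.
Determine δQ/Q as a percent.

6.07%

Let u = b + r = 73.5. δu = √(δb² + δr²) = √(0.230 + 11.6) = 3.43, so δu/u = 0.0467.
Q is then a monomial in u, q, a:
δQ/Q = √((δu/u)² + (2·δq/q)² + (-1·δa/a)²) = √(0.00218 + 0.00148 + 2.27e-05) = 0.0607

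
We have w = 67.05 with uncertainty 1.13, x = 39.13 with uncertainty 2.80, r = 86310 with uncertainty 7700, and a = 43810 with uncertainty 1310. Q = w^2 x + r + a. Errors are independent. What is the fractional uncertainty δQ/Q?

0.0521

Let p = w^2·x = 175900. δp/p = √((2·δw/w)² + (1·δx/x)²) = √(0.00114 + 0.00512) = 0.0791, so δp = 13900.
Q = p + r + a: δQ = √(δp² + δr² + δa²) = √(1.94e+08 + 5.93e+07 + 1.72e+06) = 16000
Q = 306000, so δQ/Q = 16000/306000 = 0.0521.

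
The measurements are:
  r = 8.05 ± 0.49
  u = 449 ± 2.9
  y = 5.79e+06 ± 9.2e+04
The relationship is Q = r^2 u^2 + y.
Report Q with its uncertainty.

(1.89 ± 0.160) × 10^7

Let p = r^2·u^2 = 1.31e+07. δp/p = √((2·δr/r)² + (2·δu/u)²) = √(0.0148 + 0.000167) = 0.122, so δp = 1.6e+06.
Q = p + y: δQ = √(δp² + δy²) = √(2.56e+12 + 8.46e+09) = 1.6e+06
Q = 1.89e+07.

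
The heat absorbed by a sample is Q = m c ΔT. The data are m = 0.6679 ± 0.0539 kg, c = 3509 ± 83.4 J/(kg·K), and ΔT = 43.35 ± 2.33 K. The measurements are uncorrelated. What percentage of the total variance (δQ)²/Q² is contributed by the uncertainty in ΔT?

(δQ/Q)² = (1·δm/m)² + (1·δc/c)² + (1·δΔT/ΔT)²
  m term: (1×0.0807)² = 0.00651
  c term: (1×0.0238)² = 0.000565
  ΔT term: (1×0.0537)² = 0.00289
Total = 0.00997. Share from ΔT = 0.00289/0.00997 = 0.290.

29.0%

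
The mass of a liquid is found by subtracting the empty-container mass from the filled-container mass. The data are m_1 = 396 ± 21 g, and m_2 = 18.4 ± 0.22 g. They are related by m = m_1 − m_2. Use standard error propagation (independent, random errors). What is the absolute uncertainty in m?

21.0 g

Sums and differences: (δm)² = Σ (cᵢ δxᵢ)².
  (δm_1)² = 441;  (δm_2)² = 0.0484
δm = √(441) = 21.0 g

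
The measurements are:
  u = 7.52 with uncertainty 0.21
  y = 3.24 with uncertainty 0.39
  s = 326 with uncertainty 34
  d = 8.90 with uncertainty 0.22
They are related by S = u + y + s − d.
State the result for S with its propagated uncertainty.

328 ± 34.0

Absolute uncertainties add in quadrature for a linear combination:
  (δu)² = 0.0441;  (δy)² = 0.152;  (δs)² = 1160;  (δd)² = 0.0484
δS = √(1160) = 34.0
S = 328.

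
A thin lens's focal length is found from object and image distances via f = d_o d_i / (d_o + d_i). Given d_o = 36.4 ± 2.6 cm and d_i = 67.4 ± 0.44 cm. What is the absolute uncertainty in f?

∂f/∂d_o = (d_i/(d_o+d_i))² = 0.422;  ∂f/∂d_i = (d_o/(d_o+d_i))² = 0.123
δf = √((∂f/∂d_o · δd_o)² + (∂f/∂d_i · δd_i)²) = √(1.20 + 0.00293) = 1.10 cm

1.10 cm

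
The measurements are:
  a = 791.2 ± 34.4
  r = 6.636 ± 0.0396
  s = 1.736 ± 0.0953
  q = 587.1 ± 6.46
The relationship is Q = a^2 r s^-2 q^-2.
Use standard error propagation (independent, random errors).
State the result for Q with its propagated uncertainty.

3.999 ± 0.567

Each factor contributes (exponent × relative error)² to (δQ/Q)²:
  (2·δa/a)² = (2×0.0435)² = 0.00756;  (1·δr/r)² = (1×0.00597)² = 3.56e-05;  (-2·δs/s)² = (-2×0.0549)² = 0.0121;  (-2·δq/q)² = (-2×0.0110)² = 0.000484
δQ/Q = √(0.0201) = 0.142
Q = 3.999, so δQ = 0.142 × 3.999 = 0.567.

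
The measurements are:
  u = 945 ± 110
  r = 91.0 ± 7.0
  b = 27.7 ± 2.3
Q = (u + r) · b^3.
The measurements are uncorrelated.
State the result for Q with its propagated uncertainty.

Let w = u + r = 1040. δw = √(δu² + δr²) = √(12100 + 49.0) = 110, so δw/w = 0.106.
Q is then a monomial in w, b:
δQ/Q = √((δw/w)² + (3·δb/b)²) = √(0.0113 + 0.0620) = 0.271
Q = 2.2e+07, so δQ = 0.271 × 2.2e+07 = 5.96e+06.

(2.20 ± 0.596) × 10^7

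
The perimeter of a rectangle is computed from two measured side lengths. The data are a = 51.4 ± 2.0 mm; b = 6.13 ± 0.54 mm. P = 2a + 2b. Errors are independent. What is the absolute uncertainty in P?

4.14 mm

For a sum/difference, combine absolute errors in quadrature:
  (2·δa)² = 16.0;  (2·δb)² = 1.17
δP = √(17.2) = 4.14 mm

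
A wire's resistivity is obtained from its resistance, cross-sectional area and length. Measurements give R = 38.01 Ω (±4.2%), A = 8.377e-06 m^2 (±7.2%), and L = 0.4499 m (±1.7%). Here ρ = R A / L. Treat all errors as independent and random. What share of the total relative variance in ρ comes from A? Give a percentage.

(δρ/ρ)² = (1·δR/R)² + (1·δA/A)² + (-1·δL/L)²
  R term: (1×0.0420)² = 0.00176
  A term: (1×0.0720)² = 0.00518
  L term: (-1×0.0170)² = 0.000289
Total = 0.00724. Share from A = 0.00518/0.00724 = 0.716.

71.6%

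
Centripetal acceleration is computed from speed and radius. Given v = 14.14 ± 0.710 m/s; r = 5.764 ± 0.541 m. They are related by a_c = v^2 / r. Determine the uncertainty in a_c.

Products/powers → add relative errors in quadrature, weighted by exponent:
  (2·δv/v)² = (2×0.0502)² = 0.0101;  (-1·δr/r)² = (-1×0.0939)² = 0.00881
δa_c/a_c = √(0.0189) = 0.137
a_c = 34.69 m/s^2, so δa_c = 0.137 × 34.69 = 4.77 m/s^2.

4.77 m/s^2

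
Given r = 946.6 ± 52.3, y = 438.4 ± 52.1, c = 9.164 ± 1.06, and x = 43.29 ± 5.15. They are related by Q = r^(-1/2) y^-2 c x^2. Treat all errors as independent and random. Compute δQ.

0.00104

For a monomial Q ∝ r^(-1/2), y^-2, c, x^2, fractional errors add in quadrature:
  (−½·δr/r)² = (-0.5×0.0553)² = 0.000763;  (-2·δy/y)² = (-2×0.119)² = 0.0565;  (1·δc/c)² = (1×0.116)² = 0.0134;  (2·δx/x)² = (2×0.119)² = 0.0566
δQ/Q = √(0.127) = 0.357
Q = 0.002904, so δQ = 0.357 × 0.002904 = 0.00104.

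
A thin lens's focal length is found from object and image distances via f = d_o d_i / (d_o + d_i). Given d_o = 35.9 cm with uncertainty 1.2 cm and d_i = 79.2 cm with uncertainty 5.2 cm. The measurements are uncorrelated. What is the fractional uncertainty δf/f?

∂f/∂d_o = (d_i/(d_o+d_i))² = 0.473;  ∂f/∂d_i = (d_o/(d_o+d_i))² = 0.0973
δf = √((∂f/∂d_o · δd_o)² + (∂f/∂d_i · δd_i)²) = √(0.323 + 0.256) = 0.761 cm
f = 24.7 cm, so δf/f = 0.761/24.7 = 0.0308.

0.0308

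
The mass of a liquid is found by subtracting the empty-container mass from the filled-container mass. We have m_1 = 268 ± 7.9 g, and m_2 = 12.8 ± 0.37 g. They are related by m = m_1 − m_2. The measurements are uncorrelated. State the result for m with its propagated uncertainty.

255 ± 7.91 g

Each term contributes (cᵢ δxᵢ)² to (δm)²:
  (δm_1)² = 62.4;  (δm_2)² = 0.137
δm = √(62.5) = 7.91 g
m = 255 g.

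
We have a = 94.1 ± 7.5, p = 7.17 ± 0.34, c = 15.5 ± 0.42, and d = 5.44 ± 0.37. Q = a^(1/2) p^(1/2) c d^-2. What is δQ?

1.99

Products/powers → add relative errors in quadrature, weighted by exponent:
  (½·δa/a)² = (0.5×0.0797)² = 0.00159;  (½·δp/p)² = (0.5×0.0474)² = 0.000562;  (1·δc/c)² = (1×0.0271)² = 0.000734;  (-2·δd/d)² = (-2×0.0680)² = 0.0185
δQ/Q = √(0.0214) = 0.146
Q = 13.6, so δQ = 0.146 × 13.6 = 1.99.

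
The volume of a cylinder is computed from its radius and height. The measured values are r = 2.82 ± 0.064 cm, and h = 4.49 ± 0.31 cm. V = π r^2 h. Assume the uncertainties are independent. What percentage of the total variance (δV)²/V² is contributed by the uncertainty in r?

(δV/V)² = (2·δr/r)² + (1·δh/h)²
  r term: (2×0.0227)² = 0.00206
  h term: (1×0.0690)² = 0.00477
Total = 0.00683. Share from r = 0.00206/0.00683 = 0.302.

30.2%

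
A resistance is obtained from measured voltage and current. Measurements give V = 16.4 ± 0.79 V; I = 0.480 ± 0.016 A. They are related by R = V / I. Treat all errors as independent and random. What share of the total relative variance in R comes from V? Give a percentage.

(δR/R)² = (1·δV/V)² + (-1·δI/I)²
  V term: (1×0.0482)² = 0.00232
  I term: (-1×0.0333)² = 0.00111
Total = 0.00343. Share from V = 0.00232/0.00343 = 0.676.

67.6%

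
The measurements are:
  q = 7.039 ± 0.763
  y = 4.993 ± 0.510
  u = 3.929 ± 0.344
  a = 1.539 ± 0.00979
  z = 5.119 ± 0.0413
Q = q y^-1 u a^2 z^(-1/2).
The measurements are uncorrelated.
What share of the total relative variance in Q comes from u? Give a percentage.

(δQ/Q)² = (1·δq/q)² + (-1·δy/y)² + (1·δu/u)² + (2·δa/a)² + (−½·δz/z)²
  q term: (1×0.108)² = 0.0117
  y term: (-1×0.102)² = 0.0104
  u term: (1×0.0876)² = 0.00767
  a term: (2×0.00636)² = 0.000162
  z term: (-0.5×0.00807)² = 1.63e-05
Total = 0.0300. Share from u = 0.00767/0.0300 = 0.255.

25.5%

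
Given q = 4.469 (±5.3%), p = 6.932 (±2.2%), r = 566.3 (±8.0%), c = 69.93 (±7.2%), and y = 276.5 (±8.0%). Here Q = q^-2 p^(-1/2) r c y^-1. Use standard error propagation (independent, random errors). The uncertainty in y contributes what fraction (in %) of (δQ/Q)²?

(δQ/Q)² = (-2·δq/q)² + (−½·δp/p)² + (1·δr/r)² + (1·δc/c)² + (-1·δy/y)²
  q term: (-2×0.0530)² = 0.0112
  p term: (-0.5×0.0220)² = 0.000121
  r term: (1×0.0800)² = 0.00640
  c term: (1×0.0720)² = 0.00518
  y term: (-1×0.0800)² = 0.00640
Total = 0.0293. Share from y = 0.00640/0.0293 = 0.218.

21.8%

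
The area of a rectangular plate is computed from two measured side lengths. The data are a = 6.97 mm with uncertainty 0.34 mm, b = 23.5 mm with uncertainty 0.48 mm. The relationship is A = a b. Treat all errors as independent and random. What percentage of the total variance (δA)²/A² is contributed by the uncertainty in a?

85.1%

(δA/A)² = (1·δa/a)² + (1·δb/b)²
  a term: (1×0.0488)² = 0.00238
  b term: (1×0.0204)² = 0.000417
Total = 0.00280. Share from a = 0.00238/0.00280 = 0.851.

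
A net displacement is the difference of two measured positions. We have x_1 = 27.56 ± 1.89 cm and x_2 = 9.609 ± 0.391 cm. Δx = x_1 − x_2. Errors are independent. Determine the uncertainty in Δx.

Absolute uncertainties add in quadrature for a linear combination:
  (δx_1)² = 3.57;  (δx_2)² = 0.153
δΔx = √(3.72) = 1.93 cm

1.93 cm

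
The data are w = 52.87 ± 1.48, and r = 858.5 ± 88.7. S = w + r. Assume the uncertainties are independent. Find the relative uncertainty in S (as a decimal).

0.0973

Absolute uncertainties add in quadrature for a linear combination:
  (δw)² = 2.19;  (δr)² = 7870
δS = √(7870) = 88.7
S = 911.4, so δS/S = 88.7/911.4 = 0.0973.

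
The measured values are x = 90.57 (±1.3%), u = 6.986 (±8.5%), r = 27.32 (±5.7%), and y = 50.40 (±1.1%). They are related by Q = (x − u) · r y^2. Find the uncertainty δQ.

3.66e+05

Let w = x − u = 83.58. δw = √(δx² + δu²) = √(1.39 + 0.353) = 1.32, so δw/w = 0.0158.
Q is then a monomial in w, r, y:
δQ/Q = √((δw/w)² + (1·δr/r)² + (2·δy/y)²) = √(0.000249 + 0.00325 + 0.000484) = 0.0631
Q = 5.8e+06, so δQ = 0.0631 × 5.8e+06 = 3.66e+05.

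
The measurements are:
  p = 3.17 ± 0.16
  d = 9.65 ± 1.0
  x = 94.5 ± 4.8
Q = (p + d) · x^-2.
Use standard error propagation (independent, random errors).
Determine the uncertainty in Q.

0.000185

Let u = p + d = 12.8. δu = √(δp² + δd²) = √(0.0256 + 1.00) = 1.01, so δu/u = 0.0790.
Q is then a monomial in u, x:
δQ/Q = √((δu/u)² + (-2·δx/x)²) = √(0.00624 + 0.0103) = 0.129
Q = 0.00144, so δQ = 0.129 × 0.00144 = 0.000185.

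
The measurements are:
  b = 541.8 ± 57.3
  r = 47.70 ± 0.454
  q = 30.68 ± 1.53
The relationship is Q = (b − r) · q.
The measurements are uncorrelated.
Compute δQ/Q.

Let u = b − r = 494.1. δu = √(δb² + δr²) = √(3280 + 0.206) = 57.3, so δu/u = 0.116.
Q is then a monomial in u, q:
δQ/Q = √((δu/u)² + (1·δq/q)²) = √(0.0134 + 0.00249) = 0.126

0.126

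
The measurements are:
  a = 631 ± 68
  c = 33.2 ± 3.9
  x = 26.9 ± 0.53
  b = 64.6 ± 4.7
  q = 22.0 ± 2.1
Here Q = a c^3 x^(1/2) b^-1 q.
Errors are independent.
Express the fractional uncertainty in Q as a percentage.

38.8%

Relative error in a monomial: (δQ/Q)² = Σ (nᵢ · δxᵢ/xᵢ)².
  (1·δa/a)² = (1×0.108)² = 0.0116;  (3·δc/c)² = (3×0.117)² = 0.124;  (½·δx/x)² = (0.5×0.0197)² = 9.7e-05;  (-1·δb/b)² = (-1×0.0728)² = 0.00529;  (1·δq/q)² = (1×0.0955)² = 0.00911
δQ/Q = √(0.150) = 0.388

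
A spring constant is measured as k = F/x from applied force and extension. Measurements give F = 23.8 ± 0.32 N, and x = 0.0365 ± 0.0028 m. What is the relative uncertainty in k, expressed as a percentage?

7.79%

For a monomial k ∝ F, x^-1, fractional errors add in quadrature:
  (1·δF/F)² = (1×0.0134)² = 0.000181;  (-1·δx/x)² = (-1×0.0767)² = 0.00588
δk/k = √(0.00607) = 0.0779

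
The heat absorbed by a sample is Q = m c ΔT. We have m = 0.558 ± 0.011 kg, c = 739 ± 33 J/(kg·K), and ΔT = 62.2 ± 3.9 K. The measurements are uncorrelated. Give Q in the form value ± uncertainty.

25600 ± 2040 J

For a monomial Q ∝ m, c, ΔT, fractional errors add in quadrature:
  (1·δm/m)² = (1×0.0197)² = 0.000389;  (1·δc/c)² = (1×0.0447)² = 0.00199;  (1·δΔT/ΔT)² = (1×0.0627)² = 0.00393
δQ/Q = √(0.00631) = 0.0795
Q = 25600 J, so δQ = 0.0795 × 25600 = 2040 J.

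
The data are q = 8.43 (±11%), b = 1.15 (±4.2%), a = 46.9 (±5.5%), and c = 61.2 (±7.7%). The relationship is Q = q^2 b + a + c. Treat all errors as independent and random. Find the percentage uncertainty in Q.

10.0%

Let p = q^2·b = 81.7. δp/p = √((2·δq/q)² + (1·δb/b)²) = √(0.0484 + 0.00176) = 0.224, so δp = 18.3.
Q = p + a + c: δQ = √(δp² + δa² + δc²) = √(335 + 6.65 + 22.2) = 19.1
Q = 190, so δQ/Q = 19.1/190 = 0.100.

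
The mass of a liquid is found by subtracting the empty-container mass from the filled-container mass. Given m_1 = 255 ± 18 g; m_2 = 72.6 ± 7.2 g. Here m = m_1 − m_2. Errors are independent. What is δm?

Absolute uncertainties add in quadrature for a linear combination:
  (δm_1)² = 324;  (δm_2)² = 51.8
δm = √(376) = 19.4 g

19.4 g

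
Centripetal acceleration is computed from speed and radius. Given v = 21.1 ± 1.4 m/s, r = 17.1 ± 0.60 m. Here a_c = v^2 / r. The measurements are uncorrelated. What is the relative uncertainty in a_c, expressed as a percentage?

Since a_c is a product/quotient, work with relative uncertainties:
  (2·δv/v)² = (2×0.0664)² = 0.0176;  (-1·δr/r)² = (-1×0.0351)² = 0.00123
δa_c/a_c = √(0.0188) = 0.137

13.7%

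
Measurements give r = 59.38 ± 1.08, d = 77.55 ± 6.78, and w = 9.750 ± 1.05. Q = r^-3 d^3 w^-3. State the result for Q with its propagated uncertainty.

0.002403 ± 0.00101

Relative error in a monomial: (δQ/Q)² = Σ (nᵢ · δxᵢ/xᵢ)².
  (-3·δr/r)² = (-3×0.0182)² = 0.00298;  (3·δd/d)² = (3×0.0874)² = 0.0688;  (-3·δw/w)² = (-3×0.108)² = 0.104
δQ/Q = √(0.176) = 0.420
Q = 0.002403, so δQ = 0.420 × 0.002403 = 0.00101.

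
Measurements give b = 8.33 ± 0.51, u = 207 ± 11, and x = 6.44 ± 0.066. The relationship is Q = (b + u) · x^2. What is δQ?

492

Let w = b + u = 215. δw = √(δb² + δu²) = √(0.260 + 121) = 11.0, so δw/w = 0.0511.
Q is then a monomial in w, x:
δQ/Q = √((δw/w)² + (2·δx/x)²) = √(0.00262 + 0.000420) = 0.0551
Q = 8930, so δQ = 0.0551 × 8930 = 492.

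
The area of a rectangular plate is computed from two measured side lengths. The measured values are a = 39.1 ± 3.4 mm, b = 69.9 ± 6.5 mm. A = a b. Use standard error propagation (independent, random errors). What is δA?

Since A is a product/quotient, work with relative uncertainties:
  (1·δa/a)² = (1×0.0870)² = 0.00756;  (1·δb/b)² = (1×0.0930)² = 0.00865
δA/A = √(0.0162) = 0.127
A = 2730 mm^2, so δA = 0.127 × 2730 = 348 mm^2.

348 mm^2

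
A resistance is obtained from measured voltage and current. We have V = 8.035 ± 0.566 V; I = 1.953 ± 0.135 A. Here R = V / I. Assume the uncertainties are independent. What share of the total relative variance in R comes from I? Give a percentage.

(δR/R)² = (1·δV/V)² + (-1·δI/I)²
  V term: (1×0.0704)² = 0.00496
  I term: (-1×0.0691)² = 0.00478
Total = 0.00974. Share from I = 0.00478/0.00974 = 0.491.

49.1%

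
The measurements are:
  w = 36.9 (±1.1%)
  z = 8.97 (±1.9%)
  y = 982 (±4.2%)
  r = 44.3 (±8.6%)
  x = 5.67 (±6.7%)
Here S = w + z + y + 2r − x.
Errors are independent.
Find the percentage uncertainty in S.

3.78%

For a sum/difference, combine absolute errors in quadrature:
  (δw)² = 0.165;  (δz)² = 0.0290;  (δy)² = 1700;  (2·δr)² = 58.1;  (δx)² = 0.144
δS = √(1760) = 41.9
S = 1110, so δS/S = 41.9/1110 = 0.0378.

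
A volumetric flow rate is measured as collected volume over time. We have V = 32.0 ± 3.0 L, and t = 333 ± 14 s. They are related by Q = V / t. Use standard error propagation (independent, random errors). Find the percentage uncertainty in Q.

10.3%

Each factor contributes (exponent × relative error)² to (δQ/Q)²:
  (1·δV/V)² = (1×0.0938)² = 0.00879;  (-1·δt/t)² = (-1×0.0420)² = 0.00177
δQ/Q = √(0.0106) = 0.103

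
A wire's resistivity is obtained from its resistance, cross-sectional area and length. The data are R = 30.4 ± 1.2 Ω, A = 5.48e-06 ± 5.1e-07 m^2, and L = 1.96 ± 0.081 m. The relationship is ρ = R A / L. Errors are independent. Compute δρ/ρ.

ρ is a product of powers, so relative uncertainties combine in quadrature:
  (1·δR/R)² = (1×0.0395)² = 0.00156;  (1·δA/A)² = (1×0.0931)² = 0.00866;  (-1·δL/L)² = (-1×0.0413)² = 0.00171
δρ/ρ = √(0.0119) = 0.109

0.109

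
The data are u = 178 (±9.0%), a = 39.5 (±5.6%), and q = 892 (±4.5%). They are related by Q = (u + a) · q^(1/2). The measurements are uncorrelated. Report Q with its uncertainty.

Let w = u + a = 218. δw = √(δu² + δa²) = √(257 + 4.89) = 16.2, so δw/w = 0.0744.
Q is then a monomial in w, q:
δQ/Q = √((δw/w)² + (½·δq/q)²) = √(0.00553 + 0.000506) = 0.0777
Q = 6500, so δQ = 0.0777 × 6500 = 505.

6500 ± 505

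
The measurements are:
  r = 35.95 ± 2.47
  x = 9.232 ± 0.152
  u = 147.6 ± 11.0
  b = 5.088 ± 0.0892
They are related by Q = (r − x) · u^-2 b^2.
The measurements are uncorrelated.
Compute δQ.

0.00568

Let w = r − x = 26.72. δw = √(δr² + δx²) = √(6.10 + 0.0231) = 2.47, so δw/w = 0.0926.
Q is then a monomial in w, u, b:
δQ/Q = √((δw/w)² + (-2·δu/u)² + (2·δb/b)²) = √(0.00858 + 0.0222 + 0.00123) = 0.179
Q = 0.03175, so δQ = 0.179 × 0.03175 = 0.00568.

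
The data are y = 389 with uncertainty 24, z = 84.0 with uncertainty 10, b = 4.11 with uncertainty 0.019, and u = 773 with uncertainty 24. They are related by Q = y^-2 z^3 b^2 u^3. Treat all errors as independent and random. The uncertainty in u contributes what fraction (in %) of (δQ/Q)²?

(δQ/Q)² = (-2·δy/y)² + (3·δz/z)² + (2·δb/b)² + (3·δu/u)²
  y term: (-2×0.0617)² = 0.0152
  z term: (3×0.119)² = 0.128
  b term: (2×0.00462)² = 8.55e-05
  u term: (3×0.0310)² = 0.00868
Total = 0.152. Share from u = 0.00868/0.152 = 0.0573.

5.73%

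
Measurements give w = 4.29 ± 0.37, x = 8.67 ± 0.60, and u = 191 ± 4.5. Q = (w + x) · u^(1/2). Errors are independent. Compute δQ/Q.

Let h = w + x = 13.0. δh = √(δw² + δx²) = √(0.137 + 0.360) = 0.705, so δh/h = 0.0544.
Q is then a monomial in h, u:
δQ/Q = √((δh/h)² + (½·δu/u)²) = √(0.00296 + 0.000139) = 0.0557

0.0557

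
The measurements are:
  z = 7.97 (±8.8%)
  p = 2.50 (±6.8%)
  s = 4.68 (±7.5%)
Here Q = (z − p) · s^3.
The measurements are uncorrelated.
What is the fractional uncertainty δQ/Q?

Let u = z − p = 5.47. δu = √(δz² + δp²) = √(0.492 + 0.0289) = 0.722, so δu/u = 0.132.
Q is then a monomial in u, s:
δQ/Q = √((δu/u)² + (3·δs/s)²) = √(0.0174 + 0.0506) = 0.261

0.261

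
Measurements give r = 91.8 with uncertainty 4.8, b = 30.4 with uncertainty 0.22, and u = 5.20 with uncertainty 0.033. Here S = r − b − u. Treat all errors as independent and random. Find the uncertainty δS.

Each term contributes (cᵢ δxᵢ)² to (δS)²:
  (δr)² = 23.0;  (δb)² = 0.0484;  (δu)² = 0.00109
δS = √(23.1) = 4.81

4.81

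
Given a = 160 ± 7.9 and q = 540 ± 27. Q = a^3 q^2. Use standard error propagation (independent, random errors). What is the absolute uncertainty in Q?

Products/powers → add relative errors in quadrature, weighted by exponent:
  (3·δa/a)² = (3×0.0494)² = 0.0219;  (2·δq/q)² = (2×0.0500)² = 0.0100
δQ/Q = √(0.0319) = 0.179
Q = 1.19e+12, so δQ = 0.179 × 1.19e+12 = 2.13e+11.

2.13e+11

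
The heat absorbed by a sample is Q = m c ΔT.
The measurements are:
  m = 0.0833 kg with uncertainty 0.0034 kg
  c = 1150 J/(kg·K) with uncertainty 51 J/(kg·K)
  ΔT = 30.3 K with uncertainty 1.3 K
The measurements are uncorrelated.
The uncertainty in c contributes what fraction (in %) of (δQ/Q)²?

(δQ/Q)² = (1·δm/m)² + (1·δc/c)² + (1·δΔT/ΔT)²
  m term: (1×0.0408)² = 0.00167
  c term: (1×0.0443)² = 0.00197
  ΔT term: (1×0.0429)² = 0.00184
Total = 0.00547. Share from c = 0.00197/0.00547 = 0.359.

35.9%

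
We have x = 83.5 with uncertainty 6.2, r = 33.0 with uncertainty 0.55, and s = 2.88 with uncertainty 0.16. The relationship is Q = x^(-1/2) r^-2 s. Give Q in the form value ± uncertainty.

Since Q is a product/quotient, work with relative uncertainties:
  (−½·δx/x)² = (-0.5×0.0743)² = 0.00138;  (-2·δr/r)² = (-2×0.0167)² = 0.00111;  (1·δs/s)² = (1×0.0556)² = 0.00309
δQ/Q = √(0.00558) = 0.0747
Q = 0.000289, so δQ = 0.0747 × 0.000289 = 2.16e-05.

(2.89 ± 0.216) × 10^-4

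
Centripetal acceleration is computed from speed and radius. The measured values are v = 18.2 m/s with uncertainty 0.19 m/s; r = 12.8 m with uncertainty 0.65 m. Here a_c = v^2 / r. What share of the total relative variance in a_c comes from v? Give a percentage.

14.5%

(δa_c/a_c)² = (2·δv/v)² + (-1·δr/r)²
  v term: (2×0.0104)² = 0.000436
  r term: (-1×0.0508)² = 0.00258
Total = 0.00301. Share from v = 0.000436/0.00301 = 0.145.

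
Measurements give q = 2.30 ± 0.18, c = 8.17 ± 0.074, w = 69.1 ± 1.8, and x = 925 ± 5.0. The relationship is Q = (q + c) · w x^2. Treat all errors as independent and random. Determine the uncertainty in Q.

2.09e+07

Let u = q + c = 10.5. δu = √(δq² + δc²) = √(0.0324 + 0.00548) = 0.195, so δu/u = 0.0186.
Q is then a monomial in u, w, x:
δQ/Q = √((δu/u)² + (1·δw/w)² + (2·δx/x)²) = √(0.000346 + 0.000679 + 0.000117) = 0.0338
Q = 6.19e+08, so δQ = 0.0338 × 6.19e+08 = 2.09e+07.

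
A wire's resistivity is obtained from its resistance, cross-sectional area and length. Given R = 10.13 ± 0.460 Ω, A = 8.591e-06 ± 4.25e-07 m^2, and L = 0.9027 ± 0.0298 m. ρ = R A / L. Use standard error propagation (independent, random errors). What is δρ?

7.21e-06 Ω·m

Products/powers → add relative errors in quadrature, weighted by exponent:
  (1·δR/R)² = (1×0.0454)² = 0.00206;  (1·δA/A)² = (1×0.0495)² = 0.00245;  (-1·δL/L)² = (-1×0.0330)² = 0.00109
δρ/ρ = √(0.00560) = 0.0748
ρ = 9.641e-05 Ω·m, so δρ = 0.0748 × 9.641e-05 = 7.21e-06 Ω·m.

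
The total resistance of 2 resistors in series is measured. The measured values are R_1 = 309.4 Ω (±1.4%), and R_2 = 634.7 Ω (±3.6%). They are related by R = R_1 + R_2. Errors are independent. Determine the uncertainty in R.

Absolute uncertainties add in quadrature for a linear combination:
  (δR_1)² = 18.8;  (δR_2)² = 522
δR = √(541) = 23.3 Ω

23.3 Ω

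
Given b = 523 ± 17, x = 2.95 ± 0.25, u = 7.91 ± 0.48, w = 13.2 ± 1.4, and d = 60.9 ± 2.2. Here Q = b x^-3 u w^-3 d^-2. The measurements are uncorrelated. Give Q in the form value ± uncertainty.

(1.89 ± 0.792) × 10^-5

Relative error in a monomial: (δQ/Q)² = Σ (nᵢ · δxᵢ/xᵢ)².
  (1·δb/b)² = (1×0.0325)² = 0.00106;  (-3·δx/x)² = (-3×0.0847)² = 0.0646;  (1·δu/u)² = (1×0.0607)² = 0.00368;  (-3·δw/w)² = (-3×0.106)² = 0.101;  (-2·δd/d)² = (-2×0.0361)² = 0.00522
δQ/Q = √(0.176) = 0.419
Q = 1.89e-05, so δQ = 0.419 × 1.89e-05 = 7.92e-06.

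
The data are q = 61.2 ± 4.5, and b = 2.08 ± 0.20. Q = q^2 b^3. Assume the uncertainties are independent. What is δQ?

Relative error in a monomial: (δQ/Q)² = Σ (nᵢ · δxᵢ/xᵢ)².
  (2·δq/q)² = (2×0.0735)² = 0.0216;  (3·δb/b)² = (3×0.0962)² = 0.0832
δQ/Q = √(0.105) = 0.324
Q = 33700, so δQ = 0.324 × 33700 = 10900.

10900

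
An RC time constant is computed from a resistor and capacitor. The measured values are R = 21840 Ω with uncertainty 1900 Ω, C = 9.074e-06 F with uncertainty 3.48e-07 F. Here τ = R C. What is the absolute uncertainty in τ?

Relative error in a monomial: (δτ/τ)² = Σ (nᵢ · δxᵢ/xᵢ)².
  (1·δR/R)² = (1×0.0870)² = 0.00757;  (1·δC/C)² = (1×0.0384)² = 0.00147
δτ/τ = √(0.00904) = 0.0951
τ = 0.1982 s, so δτ = 0.0951 × 0.1982 = 0.0188 s.

0.0188 s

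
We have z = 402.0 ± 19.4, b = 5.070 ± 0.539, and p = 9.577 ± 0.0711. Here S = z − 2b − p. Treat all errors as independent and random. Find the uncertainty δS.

S is a linear combination, so absolute uncertainties add in quadrature:
  (δz)² = 376;  (2·δb)² = 1.16;  (δp)² = 0.00506
δS = √(378) = 19.4

19.4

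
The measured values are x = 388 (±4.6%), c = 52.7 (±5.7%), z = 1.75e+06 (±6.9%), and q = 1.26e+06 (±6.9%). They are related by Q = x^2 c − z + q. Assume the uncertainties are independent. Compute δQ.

Let p = x^2·c = 7.93e+06. δp/p = √((2·δx/x)² + (1·δc/c)²) = √(0.00846 + 0.00325) = 0.108, so δp = 8.59e+05.
Q = p − z + q: δQ = √(δp² + δz² + δq²) = √(7.37e+11 + 1.46e+10 + 7.56e+09) = 8.71e+05

8.71e+05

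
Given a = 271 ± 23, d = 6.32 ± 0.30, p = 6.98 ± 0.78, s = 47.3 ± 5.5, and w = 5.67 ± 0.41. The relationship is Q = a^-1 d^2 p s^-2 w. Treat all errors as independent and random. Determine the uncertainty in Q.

Since Q is a product/quotient, work with relative uncertainties:
  (-1·δa/a)² = (-1×0.0849)² = 0.00720;  (2·δd/d)² = (2×0.0475)² = 0.00901;  (1·δp/p)² = (1×0.112)² = 0.0125;  (-2·δs/s)² = (-2×0.116)² = 0.0541;  (1·δw/w)² = (1×0.0723)² = 0.00523
δQ/Q = √(0.0880) = 0.297
Q = 0.00261, so δQ = 0.297 × 0.00261 = 0.000774.

0.000774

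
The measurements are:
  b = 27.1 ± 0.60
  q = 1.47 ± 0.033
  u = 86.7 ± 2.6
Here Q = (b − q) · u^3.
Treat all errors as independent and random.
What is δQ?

1.55e+06

Let w = b − q = 25.6. δw = √(δb² + δq²) = √(0.360 + 0.00109) = 0.601, so δw/w = 0.0234.
Q is then a monomial in w, u:
δQ/Q = √((δw/w)² + (3·δu/u)²) = √(0.000550 + 0.00809) = 0.0930
Q = 1.67e+07, so δQ = 0.0930 × 1.67e+07 = 1.55e+06.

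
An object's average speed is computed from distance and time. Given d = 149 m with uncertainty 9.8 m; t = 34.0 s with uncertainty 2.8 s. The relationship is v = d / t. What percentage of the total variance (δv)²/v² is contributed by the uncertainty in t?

61.1%

(δv/v)² = (1·δd/d)² + (-1·δt/t)²
  d term: (1×0.0658)² = 0.00433
  t term: (-1×0.0824)² = 0.00678
Total = 0.0111. Share from t = 0.00678/0.0111 = 0.611.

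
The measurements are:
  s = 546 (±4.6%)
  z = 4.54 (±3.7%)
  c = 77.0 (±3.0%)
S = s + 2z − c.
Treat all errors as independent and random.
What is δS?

25.2

S is a linear combination, so absolute uncertainties add in quadrature:
  (δs)² = 631;  (2·δz)² = 0.113;  (δc)² = 5.34
δS = √(636) = 25.2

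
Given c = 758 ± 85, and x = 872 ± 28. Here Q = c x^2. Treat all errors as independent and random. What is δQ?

Since Q is a product/quotient, work with relative uncertainties:
  (1·δc/c)² = (1×0.112)² = 0.0126;  (2·δx/x)² = (2×0.0321)² = 0.00412
δQ/Q = √(0.0167) = 0.129
Q = 5.76e+08, so δQ = 0.129 × 5.76e+08 = 7.45e+07.

7.45e+07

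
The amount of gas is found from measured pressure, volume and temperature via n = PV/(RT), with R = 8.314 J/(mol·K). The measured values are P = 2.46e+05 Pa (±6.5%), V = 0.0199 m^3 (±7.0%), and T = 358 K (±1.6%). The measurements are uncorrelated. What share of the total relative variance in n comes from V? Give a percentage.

52.2%

(δn/n)² = (1·δP/P)² + (1·δV/V)² + (-1·δT/T)²
  P term: (1×0.0650)² = 0.00423
  V term: (1×0.0700)² = 0.00490
  T term: (-1×0.0160)² = 0.000256
Total = 0.00938. Share from V = 0.00490/0.00938 = 0.522.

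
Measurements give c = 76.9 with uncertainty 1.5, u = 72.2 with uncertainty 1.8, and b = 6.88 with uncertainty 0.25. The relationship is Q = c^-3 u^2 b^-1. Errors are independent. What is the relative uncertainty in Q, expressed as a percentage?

Q is a product of powers, so relative uncertainties combine in quadrature:
  (-3·δc/c)² = (-3×0.0195)² = 0.00342;  (2·δu/u)² = (2×0.0249)² = 0.00249;  (-1·δb/b)² = (-1×0.0363)² = 0.00132
δQ/Q = √(0.00723) = 0.0850

8.50%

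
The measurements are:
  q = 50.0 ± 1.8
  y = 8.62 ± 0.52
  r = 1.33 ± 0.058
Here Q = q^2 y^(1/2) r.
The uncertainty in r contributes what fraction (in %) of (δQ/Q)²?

(δQ/Q)² = (2·δq/q)² + (½·δy/y)² + (1·δr/r)²
  q term: (2×0.0360)² = 0.00518
  y term: (0.5×0.0603)² = 0.000910
  r term: (1×0.0436)² = 0.00190
Total = 0.00800. Share from r = 0.00190/0.00800 = 0.238.

23.8%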